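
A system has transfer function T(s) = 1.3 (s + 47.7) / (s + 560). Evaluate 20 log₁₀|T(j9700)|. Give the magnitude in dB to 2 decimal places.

2.26 dB

|j9700 + 47.7| = √(9700² + 47.7²) = 9700
|j9700 + 560| = √(9700² + 560²) = 9716
|T(j9700)| = 1.3 × 9700 / 9716 = 1.2979
20 log₁₀(1.2979) = 2.265 dB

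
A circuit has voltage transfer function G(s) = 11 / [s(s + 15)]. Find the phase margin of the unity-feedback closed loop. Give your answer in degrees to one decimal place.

87.2°

Gain crossover: |G(jω)| = 1 at ω ≈ 0.732 rad s⁻¹.
∠G(j0.732) = −90° − arctan(0.732/15) ≈ -92.80°
PM = 180° + (-92.80°) = 87.20°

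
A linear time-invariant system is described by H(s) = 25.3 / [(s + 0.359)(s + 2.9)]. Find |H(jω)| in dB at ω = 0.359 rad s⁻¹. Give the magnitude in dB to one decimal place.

|j0.359 + 0.359| = √(0.359² + 0.359²) = 0.5077
|j0.359 + 2.9| = √(0.359² + 2.9²) = 2.922
|H(j0.359)| = 25.3 / (0.5077 × 2.922) = 17.053
20 log₁₀(17.053) = 24.64 dB

24.6 dB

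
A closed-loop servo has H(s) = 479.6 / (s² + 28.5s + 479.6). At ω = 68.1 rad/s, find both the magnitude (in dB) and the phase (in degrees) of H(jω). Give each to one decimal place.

|H| = -19.6 dB, ∠H = -155.0 deg

|(j68.1)² + 28.5(j68.1) + 479.6| = |-4158 + j1940.8| = 4589
|H(j68.1)| = 479.6 / 4589 = 0.10452
20 log₁₀(0.10452) = -19.62 dB
∠[(j68.1)² + 28.5(j68.1) + 479.6] = ∠[-4158 + j1940.8] = 154.98°
∠H(j68.1) = −154.98° = -154.98°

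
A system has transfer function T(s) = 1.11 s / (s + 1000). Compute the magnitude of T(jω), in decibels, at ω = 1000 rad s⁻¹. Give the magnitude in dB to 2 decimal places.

-2.10 dB

|j1000| = 1000
|j1000 + 1000| = √(1000² + 1000²) = 1414
|T(j1000)| = 1.11 × 1000 / 1414 = 0.78489
20 log₁₀(0.78489) = -2.104 dB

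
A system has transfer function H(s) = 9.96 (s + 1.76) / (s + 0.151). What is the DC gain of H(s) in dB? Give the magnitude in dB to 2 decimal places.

41.30 dB

H(0) = 9.96 × 1.76 / 0.151 = 116.09
20 log₁₀(116.09) = 41.296 dB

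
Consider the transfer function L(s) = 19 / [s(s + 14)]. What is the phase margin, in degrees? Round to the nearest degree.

Gain crossover: |L(jω)| = 1 at ω ≈ 1.35 rad/s.
∠L(j1.35) = −90° − arctan(1.35/14) ≈ -95.51°
PM = 180° + (-95.51°) = 84.49°

84°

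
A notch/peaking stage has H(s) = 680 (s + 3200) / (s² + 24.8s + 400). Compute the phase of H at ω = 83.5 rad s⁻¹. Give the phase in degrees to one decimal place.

∠(j83.5 + 3200) = arctan(83.5/3200) = 1.49°
∠[(j83.5)² + 24.8(j83.5) + 400] = ∠[-6572.2 + j2070.8] = 162.51°
∠H(j83.5) = 1.49° − 162.51° = -161.02°

-161.0 deg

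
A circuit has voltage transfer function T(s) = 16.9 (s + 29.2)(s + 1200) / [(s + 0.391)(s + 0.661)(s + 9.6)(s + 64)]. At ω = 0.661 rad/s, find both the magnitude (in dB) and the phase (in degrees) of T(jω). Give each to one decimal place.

|j0.661 + 29.2| = √(0.661² + 29.2²) = 29.21
|j0.661 + 1200| = √(0.661² + 1200²) = 1200
|j0.661 + 0.391| = √(0.661² + 0.391²) = 0.768
|j0.661 + 0.661| = √(0.661² + 0.661²) = 0.9348
|j0.661 + 9.6| = √(0.661² + 9.6²) = 9.623
|j0.661 + 64| = √(0.661² + 64²) = 64
|T(j0.661)| = 16.9 × 29.21 × 1200 / (0.768 × 0.9348 × 9.623 × 64) = 1339.6
20 log₁₀(1339.6) = 62.54 dB
∠(j0.661 + 29.2) = arctan(0.661/29.2) = 1.30°
∠(j0.661 + 1200) = arctan(0.661/1200) = 0.03°
∠(j0.661 + 0.391) = arctan(0.661/0.391) = 59.39°
∠(j0.661 + 0.661) = arctan(0.661/0.661) = 45.00°
∠(j0.661 + 9.6) = arctan(0.661/9.6) = 3.94°
∠(j0.661 + 64) = arctan(0.661/64) = 0.59°
∠T(j0.661) = 1.30° + 0.03° − (59.39° + 45.00° + 3.94° + 0.59°) = -107.60°

|T| = 62.5 dB, ∠T = -107.6°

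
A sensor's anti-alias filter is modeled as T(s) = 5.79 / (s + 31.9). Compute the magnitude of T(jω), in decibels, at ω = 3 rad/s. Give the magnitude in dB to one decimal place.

|j3 + 31.9| = √(3² + 31.9²) = 32.04
|T(j3)| = 5.79 / 32.04 = 0.18071
20 log₁₀(0.18071) = -14.86 dB

-14.9 dB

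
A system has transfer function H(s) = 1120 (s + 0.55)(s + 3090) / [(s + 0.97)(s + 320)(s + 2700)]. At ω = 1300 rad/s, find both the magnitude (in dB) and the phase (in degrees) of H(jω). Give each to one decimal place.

|j1300 + 0.55| = √(1300² + 0.55²) = 1300
|j1300 + 3090| = √(1300² + 3090²) = 3352
|j1300 + 0.97| = √(1300² + 0.97²) = 1300
|j1300 + 320| = √(1300² + 320²) = 1339
|j1300 + 2700| = √(1300² + 2700²) = 2997
|H(j1300)| = 1120 × 1300 × 3352 / (1300 × 1339 × 2997) = 0.93586
20 log₁₀(0.93586) = -0.58 dB
∠(j1300 + 0.55) = arctan(1300/0.55) = 89.98°
∠(j1300 + 3090) = arctan(1300/3090) = 22.82°
∠(j1300 + 0.97) = arctan(1300/0.97) = 89.96°
∠(j1300 + 320) = arctan(1300/320) = 76.17°
∠(j1300 + 2700) = arctan(1300/2700) = 25.71°
∠H(j1300) = 89.98° + 22.82° − (89.96° + 76.17° + 25.71°) = -79.05°

|H| = -0.6 dB, ∠H = -79.0°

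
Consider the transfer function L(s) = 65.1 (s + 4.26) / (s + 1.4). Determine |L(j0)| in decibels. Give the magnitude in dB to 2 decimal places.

L(0) = 65.1 × 4.26 / 1.4 = 198.09
20 log₁₀(198.09) = 45.937 dB

45.94 dB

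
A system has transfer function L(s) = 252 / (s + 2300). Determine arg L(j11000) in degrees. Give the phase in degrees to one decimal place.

∠(j11000 + 2300) = arctan(11000/2300) = 78.19°
∠L(j11000) = −78.19° = -78.19°

-78.2°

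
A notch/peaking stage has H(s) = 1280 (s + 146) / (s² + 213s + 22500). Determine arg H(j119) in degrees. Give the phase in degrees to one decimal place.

∠(j119 + 146) = arctan(119/146) = 39.18°
∠[(j119)² + 213(j119) + 22500] = ∠[8339 + j25347] = 71.79°
∠H(j119) = 39.18° − 71.79° = -32.61°

-32.6 deg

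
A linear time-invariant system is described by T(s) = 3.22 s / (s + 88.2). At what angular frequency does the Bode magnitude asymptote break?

The single real pole at s = −88.2 gives a corner at ω = 88.2 rad/s.

88.2 rad/s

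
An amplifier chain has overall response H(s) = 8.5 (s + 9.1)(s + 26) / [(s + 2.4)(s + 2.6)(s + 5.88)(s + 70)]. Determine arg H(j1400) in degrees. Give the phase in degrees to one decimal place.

∠(j1400 + 9.1) = arctan(1400/9.1) = 89.63°
∠(j1400 + 26) = arctan(1400/26) = 88.94°
∠(j1400 + 2.4) = arctan(1400/2.4) = 89.90°
∠(j1400 + 2.6) = arctan(1400/2.6) = 89.89°
∠(j1400 + 5.88) = arctan(1400/5.88) = 89.76°
∠(j1400 + 70) = arctan(1400/70) = 87.14°
∠H(j1400) = 89.63° + 88.94° − (89.90° + 89.89° + 89.76° + 87.14°) = -178.13°

-178.1°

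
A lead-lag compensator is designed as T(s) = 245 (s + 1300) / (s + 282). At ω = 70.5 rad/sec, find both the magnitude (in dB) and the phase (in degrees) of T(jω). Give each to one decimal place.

|T| = 60.8 dB, ∠T = -10.9°

|j70.5 + 1300| = √(70.5² + 1300²) = 1302
|j70.5 + 282| = √(70.5² + 282²) = 290.7
|T(j70.5)| = 245 × 1302 / 290.7 = 1097.3
20 log₁₀(1097.3) = 60.81 dB
∠(j70.5 + 1300) = arctan(70.5/1300) = 3.10°
∠(j70.5 + 282) = arctan(70.5/282) = 14.04°
∠T(j70.5) = 3.10° − 14.04° = -10.93°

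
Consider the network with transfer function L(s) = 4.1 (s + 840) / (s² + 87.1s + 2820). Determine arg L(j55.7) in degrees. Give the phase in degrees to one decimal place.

-89.5°

∠(j55.7 + 840) = arctan(55.7/840) = 3.79°
∠[(j55.7)² + 87.1(j55.7) + 2820] = ∠[-282.49 + j4851.5] = 93.33°
∠L(j55.7) = 3.79° − 93.33° = -89.54°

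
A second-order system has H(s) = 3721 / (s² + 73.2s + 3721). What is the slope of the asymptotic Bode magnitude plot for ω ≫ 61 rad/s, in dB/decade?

-40 dB/decade

With 0 zeros and 2 poles, the high-frequency asymptotic slope is 20 × (0 − 2) = -40 dB/decade.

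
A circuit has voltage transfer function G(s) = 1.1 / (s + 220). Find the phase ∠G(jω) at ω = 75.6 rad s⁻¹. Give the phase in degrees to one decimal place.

-19.0°

∠(j75.6 + 220) = arctan(75.6/220) = 18.96°
∠G(j75.6) = −18.96° = -18.96°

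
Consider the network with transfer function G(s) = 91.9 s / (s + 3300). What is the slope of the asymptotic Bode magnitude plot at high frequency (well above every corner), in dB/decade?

With 1 zero and 1 pole, the high-frequency asymptotic slope is 20 × (1 − 1) = 0 dB/decade.

0 dB/decade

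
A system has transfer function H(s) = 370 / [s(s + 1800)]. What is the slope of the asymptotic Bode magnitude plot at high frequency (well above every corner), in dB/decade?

With 0 zeros and 2 poles, the high-frequency asymptotic slope is 20 × (0 − 2) = -40 dB/decade.

-40 dB/decade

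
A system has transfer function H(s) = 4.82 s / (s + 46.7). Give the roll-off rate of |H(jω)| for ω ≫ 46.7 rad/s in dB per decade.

0 dB/decade

With 1 zero and 1 pole, the high-frequency asymptotic slope is 20 × (1 − 1) = 0 dB/decade.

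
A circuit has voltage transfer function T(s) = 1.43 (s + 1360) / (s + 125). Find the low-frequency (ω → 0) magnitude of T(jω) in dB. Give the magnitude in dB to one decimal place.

23.8 dB

T(0) = 1.43 × 1360 / 125 = 15.558
20 log₁₀(15.558) = 23.84 dB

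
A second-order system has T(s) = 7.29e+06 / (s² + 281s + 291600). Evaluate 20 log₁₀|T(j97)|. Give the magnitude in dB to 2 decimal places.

28.20 dB

|(j97)² + 281(j97) + 291600| = |2.8219e+05 + j27257| = 2.835e+05
|T(j97)| = 7.29e+06 / 2.835e+05 = 25.714
20 log₁₀(25.714) = 28.203 dB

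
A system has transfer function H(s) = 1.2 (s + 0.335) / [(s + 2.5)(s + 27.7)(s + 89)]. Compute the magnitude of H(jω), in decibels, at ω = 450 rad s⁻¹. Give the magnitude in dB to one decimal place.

-104.7 dB

|j450 + 0.335| = √(450² + 0.335²) = 450
|j450 + 2.5| = √(450² + 2.5²) = 450
|j450 + 27.7| = √(450² + 27.7²) = 450.9
|j450 + 89| = √(450² + 89²) = 458.7
|H(j450)| = 1.2 × 450 / (450 × 450.9 × 458.7) = 5.8022e-06
20 log₁₀(5.8022e-06) = -104.73 dB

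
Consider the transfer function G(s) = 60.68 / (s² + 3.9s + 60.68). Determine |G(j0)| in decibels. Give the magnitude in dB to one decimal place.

G(0) = 60.68 / 60.68 = 1
20 log₁₀(1) = 0.00 dB

0.0 dB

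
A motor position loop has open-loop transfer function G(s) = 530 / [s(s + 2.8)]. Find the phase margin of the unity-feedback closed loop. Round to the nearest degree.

Gain crossover: |G(jω)| = 1 at ω ≈ 22.9 rad/s.
∠G(j22.9) = −90° − arctan(22.9/2.8) ≈ -173.04°
PM = 180° + (-173.04°) = 6.96°

7°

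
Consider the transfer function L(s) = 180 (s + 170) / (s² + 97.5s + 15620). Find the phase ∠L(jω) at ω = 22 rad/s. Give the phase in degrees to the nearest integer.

∠(j22 + 170) = arctan(22/170) = 7.37°
∠[(j22)² + 97.5(j22) + 15620] = ∠[15136 + j2145] = 8.07°
∠L(j22) = 7.37° − 8.07° = -0.69°

-1°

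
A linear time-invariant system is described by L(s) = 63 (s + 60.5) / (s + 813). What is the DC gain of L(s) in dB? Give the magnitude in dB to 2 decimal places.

L(0) = 63 × 60.5 / 813 = 4.6882
20 log₁₀(4.6882) = 13.420 dB

13.42 dB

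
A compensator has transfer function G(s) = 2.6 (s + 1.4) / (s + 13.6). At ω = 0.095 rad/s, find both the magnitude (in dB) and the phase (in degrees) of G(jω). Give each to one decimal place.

|j0.095 + 1.4| = √(0.095² + 1.4²) = 1.403
|j0.095 + 13.6| = √(0.095² + 13.6²) = 13.6
|G(j0.095)| = 2.6 × 1.403 / 13.6 = 0.26826
20 log₁₀(0.26826) = -11.43 dB
∠(j0.095 + 1.4) = arctan(0.095/1.4) = 3.88°
∠(j0.095 + 13.6) = arctan(0.095/13.6) = 0.40°
∠G(j0.095) = 3.88° − 0.40° = 3.48°

|G| = -11.4 dB, ∠G = 3.5 deg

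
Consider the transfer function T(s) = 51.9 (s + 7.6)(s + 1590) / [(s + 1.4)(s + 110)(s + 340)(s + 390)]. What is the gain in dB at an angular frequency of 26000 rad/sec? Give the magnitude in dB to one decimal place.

|j26000 + 7.6| = √(26000² + 7.6²) = 2.6e+04
|j26000 + 1590| = √(26000² + 1590²) = 2.605e+04
|j26000 + 1.4| = √(26000² + 1.4²) = 2.6e+04
|j26000 + 110| = √(26000² + 110²) = 2.6e+04
|j26000 + 340| = √(26000² + 340²) = 2.6e+04
|j26000 + 390| = √(26000² + 390²) = 2.6e+04
|T(j26000)| = 51.9 × 2.6e+04 × 2.605e+04 / (2.6e+04 × 2.6e+04 × 2.6e+04 × 2.6e+04) = 7.6903e-08
20 log₁₀(7.6903e-08) = -142.28 dB

-142.3 dB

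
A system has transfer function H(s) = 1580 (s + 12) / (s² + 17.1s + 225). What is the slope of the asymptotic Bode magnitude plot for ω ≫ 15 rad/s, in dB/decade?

With 1 zero and 2 poles, the high-frequency asymptotic slope is 20 × (1 − 2) = -20 dB/decade.

-20 dB/decade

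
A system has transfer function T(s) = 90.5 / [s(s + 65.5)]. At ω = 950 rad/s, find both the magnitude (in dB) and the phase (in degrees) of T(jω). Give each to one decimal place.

|j950 + 65.5| = √(950² + 65.5²) = 952.3
|j950| = 950
|T(j950)| = 90.5 / (952.3 × 950) = 0.00010004
20 log₁₀(0.00010004) = -80.00 dB
∠(j950 + 65.5) = arctan(950/65.5) = 86.06°
∠(j950) = 90.00°
∠T(j950) = − (86.06° + 90.00°) = -176.06°

|T| = -80.0 dB, ∠T = -176.1°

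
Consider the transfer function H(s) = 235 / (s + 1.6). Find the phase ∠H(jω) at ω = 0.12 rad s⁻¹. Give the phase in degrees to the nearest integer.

-4°

∠(j0.12 + 1.6) = arctan(0.12/1.6) = 4.29°
∠H(j0.12) = −4.29° = -4.29°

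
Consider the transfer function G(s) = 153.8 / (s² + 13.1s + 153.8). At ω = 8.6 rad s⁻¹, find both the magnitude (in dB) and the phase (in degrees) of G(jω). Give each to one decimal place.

|G| = 0.9 dB, ∠G = -54.7 deg

|(j8.6)² + 13.1(j8.6) + 153.8| = |79.84 + j112.66| = 138.1
|G(j8.6)| = 153.8 / 138.1 = 1.1138
20 log₁₀(1.1138) = 0.94 dB
∠[(j8.6)² + 13.1(j8.6) + 153.8] = ∠[79.84 + j112.66] = 54.68°
∠G(j8.6) = −54.68° = -54.68°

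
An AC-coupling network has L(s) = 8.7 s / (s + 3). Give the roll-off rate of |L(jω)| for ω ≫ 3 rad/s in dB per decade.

With 1 zero and 1 pole, the high-frequency asymptotic slope is 20 × (1 − 1) = 0 dB/decade.

0 dB/decade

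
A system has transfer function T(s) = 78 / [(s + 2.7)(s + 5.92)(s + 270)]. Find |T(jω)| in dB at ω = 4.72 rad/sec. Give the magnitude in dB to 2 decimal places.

|j4.72 + 2.7| = √(4.72² + 2.7²) = 5.438
|j4.72 + 5.92| = √(4.72² + 5.92²) = 7.571
|j4.72 + 270| = √(4.72² + 270²) = 270
|T(j4.72)| = 78 / (5.438 × 7.571 × 270) = 0.0070158
20 log₁₀(0.0070158) = -43.078 dB

-43.08 dB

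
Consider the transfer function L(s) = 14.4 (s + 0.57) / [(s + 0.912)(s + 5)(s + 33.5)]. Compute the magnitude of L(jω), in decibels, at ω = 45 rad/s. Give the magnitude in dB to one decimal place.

-44.9 dB

|j45 + 0.57| = √(45² + 0.57²) = 45
|j45 + 0.912| = √(45² + 0.912²) = 45.01
|j45 + 5| = √(45² + 5²) = 45.28
|j45 + 33.5| = √(45² + 33.5²) = 56.1
|L(j45)| = 14.4 × 45 / (45.01 × 45.28 × 56.1) = 0.0056685
20 log₁₀(0.0056685) = -44.93 dB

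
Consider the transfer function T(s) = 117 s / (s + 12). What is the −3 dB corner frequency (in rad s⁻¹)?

For a single-pole high-pass, the −3 dB point is at the pole: ω = 12 rad s⁻¹.

12 rad s⁻¹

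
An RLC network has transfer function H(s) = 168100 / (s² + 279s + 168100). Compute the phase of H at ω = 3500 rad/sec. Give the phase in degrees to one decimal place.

∠[(j3500)² + 279(j3500) + 168100] = ∠[-1.2082e+07 + j9.765e+05] = 175.38°
∠H(j3500) = −175.38° = -175.38°

-175.4°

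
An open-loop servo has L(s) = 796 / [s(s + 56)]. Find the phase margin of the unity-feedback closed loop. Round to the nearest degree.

76°

Gain crossover: |L(jω)| = 1 at ω ≈ 13.8 rad/s.
∠L(j13.8) = −90° − arctan(13.8/56) ≈ -103.84°
PM = 180° + (-103.84°) = 76.16°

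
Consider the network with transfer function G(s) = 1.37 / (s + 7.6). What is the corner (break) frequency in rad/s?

7.6 rad/s

The single real pole at s = −7.6 gives a corner at ω = 7.6 rad/s.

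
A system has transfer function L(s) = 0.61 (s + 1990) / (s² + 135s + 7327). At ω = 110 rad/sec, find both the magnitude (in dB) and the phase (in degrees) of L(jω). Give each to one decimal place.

|L| = -22.2 dB, ∠L = -104.7°

|j110 + 1990| = √(110² + 1990²) = 1993
|(j110)² + 135(j110) + 7327| = |-4773 + j14850| = 1.56e+04
|L(j110)| = 0.61 × 1993 / 1.56e+04 = 0.077942
20 log₁₀(0.077942) = -22.16 dB
∠(j110 + 1990) = arctan(110/1990) = 3.16°
∠[(j110)² + 135(j110) + 7327] = ∠[-4773 + j14850] = 107.82°
∠L(j110) = 3.16° − 107.82° = -104.65°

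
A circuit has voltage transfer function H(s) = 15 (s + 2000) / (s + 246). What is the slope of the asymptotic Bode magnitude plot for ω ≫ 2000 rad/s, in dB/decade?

0 dB/decade

With 1 zero and 1 pole, the high-frequency asymptotic slope is 20 × (1 − 1) = 0 dB/decade.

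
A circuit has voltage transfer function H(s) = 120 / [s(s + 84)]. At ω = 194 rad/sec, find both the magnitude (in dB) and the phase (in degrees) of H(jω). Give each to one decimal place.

|j194 + 84| = √(194² + 84²) = 211.4
|j194| = 194
|H(j194)| = 120 / (211.4 × 194) = 0.0029259
20 log₁₀(0.0029259) = -50.67 dB
∠(j194 + 84) = arctan(194/84) = 66.59°
∠(j194) = 90.00°
∠H(j194) = − (66.59° + 90.00°) = -156.59°

|H| = -50.7 dB, ∠H = -156.6°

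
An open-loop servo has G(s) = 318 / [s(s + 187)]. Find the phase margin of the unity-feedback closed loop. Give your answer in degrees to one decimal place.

89.5°

Gain crossover: |G(jω)| = 1 at ω ≈ 1.7 rad/s.
∠G(j1.7) = −90° − arctan(1.7/187) ≈ -90.52°
PM = 180° + (-90.52°) = 89.48°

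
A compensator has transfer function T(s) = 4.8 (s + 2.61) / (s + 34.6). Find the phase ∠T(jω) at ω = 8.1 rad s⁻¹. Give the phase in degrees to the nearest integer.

∠(j8.1 + 2.61) = arctan(8.1/2.61) = 72.14°
∠(j8.1 + 34.6) = arctan(8.1/34.6) = 13.18°
∠T(j8.1) = 72.14° − 13.18° = 58.96°

59°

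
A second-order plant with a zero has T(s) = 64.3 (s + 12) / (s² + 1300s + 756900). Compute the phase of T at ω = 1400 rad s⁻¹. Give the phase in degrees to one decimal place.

-34.0°

∠(j1400 + 12) = arctan(1400/12) = 89.51°
∠[(j1400)² + 1300(j1400) + 756900] = ∠[-1.2031e+06 + j1.82e+06] = 123.47°
∠T(j1400) = 89.51° − 123.47° = -33.96°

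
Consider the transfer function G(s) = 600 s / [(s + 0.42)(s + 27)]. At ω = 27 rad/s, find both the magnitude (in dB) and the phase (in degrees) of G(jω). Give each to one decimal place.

|G| = 23.9 dB, ∠G = -44.1 deg

|j27| = 27
|j27 + 0.42| = √(27² + 0.42²) = 27
|j27 + 27| = √(27² + 27²) = 38.18
|G(j27)| = 600 × 27 / (27 × 38.18) = 15.712
20 log₁₀(15.712) = 23.92 dB
∠(j27) = 90.00°
∠(j27 + 0.42) = arctan(27/0.42) = 89.11°
∠(j27 + 27) = arctan(27/27) = 45.00°
∠G(j27) = 90.00° − (89.11° + 45.00°) = -44.11°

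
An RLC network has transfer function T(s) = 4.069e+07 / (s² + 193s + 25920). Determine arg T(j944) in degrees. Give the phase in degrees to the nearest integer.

-168°

∠[(j944)² + 193(j944) + 25920] = ∠[-8.6522e+05 + j1.8219e+05] = 168.11°
∠T(j944) = −168.11° = -168.11°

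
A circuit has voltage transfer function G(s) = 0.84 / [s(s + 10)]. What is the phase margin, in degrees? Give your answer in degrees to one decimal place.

Gain crossover: |G(jω)| = 1 at ω ≈ 0.084 rad/sec.
∠G(j0.084) = −90° − arctan(0.084/10) ≈ -90.48°
PM = 180° + (-90.48°) = 89.52°

89.5°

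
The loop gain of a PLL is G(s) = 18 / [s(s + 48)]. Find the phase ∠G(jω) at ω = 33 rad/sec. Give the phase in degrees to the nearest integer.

-125 deg

∠(j33 + 48) = arctan(33/48) = 34.51°
∠(j33) = 90.00°
∠G(j33) = − (34.51° + 90.00°) = -124.51°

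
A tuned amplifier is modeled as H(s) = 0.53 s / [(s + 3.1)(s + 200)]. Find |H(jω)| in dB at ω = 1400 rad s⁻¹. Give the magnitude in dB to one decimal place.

|j1400| = 1400
|j1400 + 3.1| = √(1400² + 3.1²) = 1400
|j1400 + 200| = √(1400² + 200²) = 1414
|H(j1400)| = 0.53 × 1400 / (1400 × 1414) = 0.00037477
20 log₁₀(0.00037477) = -68.52 dB

-68.5 dB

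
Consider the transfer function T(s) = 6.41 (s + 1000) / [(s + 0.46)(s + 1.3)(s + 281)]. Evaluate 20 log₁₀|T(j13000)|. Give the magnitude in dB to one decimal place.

-148.4 dB

|j13000 + 1000| = √(13000² + 1000²) = 1.304e+04
|j13000 + 0.46| = √(13000² + 0.46²) = 1.3e+04
|j13000 + 1.3| = √(13000² + 1.3²) = 1.3e+04
|j13000 + 281| = √(13000² + 281²) = 1.3e+04
|T(j13000)| = 6.41 × 1.304e+04 / (1.3e+04 × 1.3e+04 × 1.3e+04) = 3.8032e-08
20 log₁₀(3.8032e-08) = -148.40 dB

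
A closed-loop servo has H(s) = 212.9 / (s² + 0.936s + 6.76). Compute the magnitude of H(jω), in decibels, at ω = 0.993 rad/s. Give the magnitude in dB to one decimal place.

31.2 dB

|(j0.993)² + 0.936(j0.993) + 6.76| = |5.774 + j0.92945| = 5.848
|H(j0.993)| = 212.9 / 5.848 = 36.404
20 log₁₀(36.404) = 31.22 dB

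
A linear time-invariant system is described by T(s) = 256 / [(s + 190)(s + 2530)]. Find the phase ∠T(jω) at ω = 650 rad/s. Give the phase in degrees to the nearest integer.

∠(j650 + 190) = arctan(650/190) = 73.71°
∠(j650 + 2530) = arctan(650/2530) = 14.41°
∠T(j650) = − (73.71° + 14.41°) = -88.11°

-88°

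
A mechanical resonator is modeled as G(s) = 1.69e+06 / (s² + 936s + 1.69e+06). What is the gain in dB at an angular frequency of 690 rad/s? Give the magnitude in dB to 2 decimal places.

|(j690)² + 936(j690) + 1.69e+06| = |1.2139e+06 + j6.4584e+05| = 1.375e+06
|G(j690)| = 1.69e+06 / 1.375e+06 = 1.2291
20 log₁₀(1.2291) = 1.792 dB

1.79 dB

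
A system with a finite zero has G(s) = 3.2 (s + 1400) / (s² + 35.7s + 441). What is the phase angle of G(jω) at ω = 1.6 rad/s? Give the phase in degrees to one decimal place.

-7.4°

∠(j1.6 + 1400) = arctan(1.6/1400) = 0.07°
∠[(j1.6)² + 35.7(j1.6) + 441] = ∠[438.44 + j57.12] = 7.42°
∠G(j1.6) = 0.07° − 7.42° = -7.36°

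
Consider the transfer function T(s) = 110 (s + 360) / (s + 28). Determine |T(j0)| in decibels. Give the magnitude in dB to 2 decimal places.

T(0) = 110 × 360 / 28 = 1414.3
20 log₁₀(1414.3) = 63.011 dB

63.01 dB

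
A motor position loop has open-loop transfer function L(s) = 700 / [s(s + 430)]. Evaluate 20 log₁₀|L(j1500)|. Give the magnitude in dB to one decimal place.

|j1500 + 430| = √(1500² + 430²) = 1560
|j1500| = 1500
|L(j1500)| = 700 / (1560 × 1500) = 0.00029907
20 log₁₀(0.00029907) = -70.48 dB

-70.5 dB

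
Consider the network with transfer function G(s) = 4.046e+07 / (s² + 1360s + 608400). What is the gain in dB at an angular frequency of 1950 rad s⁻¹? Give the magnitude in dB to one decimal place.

19.8 dB

|(j1950)² + 1360(j1950) + 608400| = |-3.1941e+06 + j2.652e+06| = 4.152e+06
|G(j1950)| = 4.046e+07 / 4.152e+06 = 9.7458
20 log₁₀(9.7458) = 19.78 dB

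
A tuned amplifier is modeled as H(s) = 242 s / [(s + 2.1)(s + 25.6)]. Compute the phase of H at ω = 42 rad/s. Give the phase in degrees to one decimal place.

∠(j42) = 90.00°
∠(j42 + 2.1) = arctan(42/2.1) = 87.14°
∠(j42 + 25.6) = arctan(42/25.6) = 58.64°
∠H(j42) = 90.00° − (87.14° + 58.64°) = -55.77°

-55.8°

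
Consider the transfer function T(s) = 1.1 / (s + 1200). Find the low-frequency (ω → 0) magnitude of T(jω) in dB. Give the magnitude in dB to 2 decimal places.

T(0) = 1.1 / 1200 = 0.00091667
20 log₁₀(0.00091667) = -60.756 dB

-60.76 dB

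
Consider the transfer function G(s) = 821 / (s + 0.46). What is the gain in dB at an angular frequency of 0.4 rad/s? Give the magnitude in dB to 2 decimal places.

|j0.4 + 0.46| = √(0.4² + 0.46²) = 0.6096
|G(j0.4)| = 821 / 0.6096 = 1346.8
20 log₁₀(1346.8) = 62.586 dB

62.59 dB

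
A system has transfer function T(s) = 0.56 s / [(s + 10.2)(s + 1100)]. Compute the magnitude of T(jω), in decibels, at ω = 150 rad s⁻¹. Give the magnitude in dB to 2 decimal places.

-65.96 dB

|j150| = 150
|j150 + 10.2| = √(150² + 10.2²) = 150.3
|j150 + 1100| = √(150² + 1100²) = 1110
|T(j150)| = 0.56 × 150 / (150.3 × 1110) = 0.00050326
20 log₁₀(0.00050326) = -65.964 dB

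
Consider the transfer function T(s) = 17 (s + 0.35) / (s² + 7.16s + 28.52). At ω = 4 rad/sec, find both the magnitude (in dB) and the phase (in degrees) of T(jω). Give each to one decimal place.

|j4 + 0.35| = √(4² + 0.35²) = 4.015
|(j4)² + 7.16(j4) + 28.52| = |12.52 + j28.64| = 31.26
|T(j4)| = 17 × 4.015 / 31.26 = 2.1838
20 log₁₀(2.1838) = 6.78 dB
∠(j4 + 0.35) = arctan(4/0.35) = 85.00°
∠[(j4)² + 7.16(j4) + 28.52] = ∠[12.52 + j28.64] = 66.39°
∠T(j4) = 85.00° − 66.39° = 18.61°

|T| = 6.8 dB, ∠T = 18.6°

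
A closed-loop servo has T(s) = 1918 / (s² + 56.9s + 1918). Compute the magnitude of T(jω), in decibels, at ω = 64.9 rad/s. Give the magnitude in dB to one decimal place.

|(j64.9)² + 56.9(j64.9) + 1918| = |-2294 + j3692.8| = 4347
|T(j64.9)| = 1918 / 4347 = 0.44119
20 log₁₀(0.44119) = -7.11 dB

-7.1 dB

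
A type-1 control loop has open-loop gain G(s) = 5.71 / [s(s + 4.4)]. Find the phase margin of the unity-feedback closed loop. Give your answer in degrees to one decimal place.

74.2°

Gain crossover: |G(jω)| = 1 at ω ≈ 1.25 rad/s.
∠G(j1.25) = −90° − arctan(1.25/4.4) ≈ -105.84°
PM = 180° + (-105.84°) = 74.16°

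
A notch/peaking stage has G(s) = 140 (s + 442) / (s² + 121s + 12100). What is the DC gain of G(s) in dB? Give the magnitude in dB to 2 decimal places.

G(0) = 140 × 442 / 12100 = 5.114
20 log₁₀(5.114) = 14.175 dB

14.18 dB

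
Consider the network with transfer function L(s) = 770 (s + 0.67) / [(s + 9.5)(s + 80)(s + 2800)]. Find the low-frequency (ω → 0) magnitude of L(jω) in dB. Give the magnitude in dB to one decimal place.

L(0) = 770 × 0.67 / (9.5 × 80 × 2800) = 0.00024243
20 log₁₀(0.00024243) = -72.31 dB

-72.3 dB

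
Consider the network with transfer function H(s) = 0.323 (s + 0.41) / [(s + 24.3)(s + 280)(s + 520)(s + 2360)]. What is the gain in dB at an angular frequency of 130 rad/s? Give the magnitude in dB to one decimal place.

-181.8 dB

|j130 + 0.41| = √(130² + 0.41²) = 130
|j130 + 24.3| = √(130² + 24.3²) = 132.3
|j130 + 280| = √(130² + 280²) = 308.7
|j130 + 520| = √(130² + 520²) = 536
|j130 + 2360| = √(130² + 2360²) = 2364
|H(j130)| = 0.323 × 130 / (132.3 × 308.7 × 536 × 2364) = 8.1183e-10
20 log₁₀(8.1183e-10) = -181.81 dB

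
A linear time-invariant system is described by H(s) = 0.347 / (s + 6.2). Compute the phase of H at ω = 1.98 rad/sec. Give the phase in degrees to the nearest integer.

∠(j1.98 + 6.2) = arctan(1.98/6.2) = 17.71°
∠H(j1.98) = −17.71° = -17.71°

-18 deg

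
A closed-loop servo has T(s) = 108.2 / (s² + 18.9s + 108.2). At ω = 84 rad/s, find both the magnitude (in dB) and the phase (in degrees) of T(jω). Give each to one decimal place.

|T| = -36.4 dB, ∠T = -167.1°

|(j84)² + 18.9(j84) + 108.2| = |-6947.8 + j1587.6| = 7127
|T(j84)| = 108.2 / 7127 = 0.015182
20 log₁₀(0.015182) = -36.37 dB
∠[(j84)² + 18.9(j84) + 108.2] = ∠[-6947.8 + j1587.6] = 167.13°
∠T(j84) = −167.13° = -167.13°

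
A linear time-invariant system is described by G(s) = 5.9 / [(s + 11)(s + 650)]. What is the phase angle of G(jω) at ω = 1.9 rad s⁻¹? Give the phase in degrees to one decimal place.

-10.0 deg

∠(j1.9 + 11) = arctan(1.9/11) = 9.80°
∠(j1.9 + 650) = arctan(1.9/650) = 0.17°
∠G(j1.9) = − (9.80° + 0.17°) = -9.97°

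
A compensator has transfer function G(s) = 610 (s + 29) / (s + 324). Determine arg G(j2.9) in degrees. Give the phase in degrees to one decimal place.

∠(j2.9 + 29) = arctan(2.9/29) = 5.71°
∠(j2.9 + 324) = arctan(2.9/324) = 0.51°
∠G(j2.9) = 5.71° − 0.51° = 5.20°

5.2°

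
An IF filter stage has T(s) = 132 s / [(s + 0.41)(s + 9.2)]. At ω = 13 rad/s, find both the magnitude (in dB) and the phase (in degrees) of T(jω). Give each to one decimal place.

|j13| = 13
|j13 + 0.41| = √(13² + 0.41²) = 13.01
|j13 + 9.2| = √(13² + 9.2²) = 15.93
|T(j13)| = 132 × 13 / (13.01 × 15.93) = 8.2842
20 log₁₀(8.2842) = 18.36 dB
∠(j13) = 90.00°
∠(j13 + 0.41) = arctan(13/0.41) = 88.19°
∠(j13 + 9.2) = arctan(13/9.2) = 54.71°
∠T(j13) = 90.00° − (88.19° + 54.71°) = -52.91°

|T| = 18.4 dB, ∠T = -52.9°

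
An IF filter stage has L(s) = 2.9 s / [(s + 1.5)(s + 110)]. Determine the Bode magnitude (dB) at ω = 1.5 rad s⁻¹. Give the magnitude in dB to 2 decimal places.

-34.59 dB

|j1.5| = 1.5
|j1.5 + 1.5| = √(1.5² + 1.5²) = 2.121
|j1.5 + 110| = √(1.5² + 110²) = 110
|L(j1.5)| = 2.9 × 1.5 / (2.121 × 110) = 0.01864
20 log₁₀(0.01864) = -34.591 dB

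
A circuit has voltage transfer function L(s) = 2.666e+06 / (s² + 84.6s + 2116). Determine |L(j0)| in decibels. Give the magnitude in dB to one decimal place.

L(0) = 2.666e+06 / 2116 = 1259.9
20 log₁₀(1259.9) = 62.01 dB

62.0 dB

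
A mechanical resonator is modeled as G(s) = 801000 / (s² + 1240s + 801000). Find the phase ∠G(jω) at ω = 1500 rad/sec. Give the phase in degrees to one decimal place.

∠[(j1500)² + 1240(j1500) + 801000] = ∠[-1.449e+06 + j1.86e+06] = 127.92°
∠G(j1500) = −127.92° = -127.92°

-127.9°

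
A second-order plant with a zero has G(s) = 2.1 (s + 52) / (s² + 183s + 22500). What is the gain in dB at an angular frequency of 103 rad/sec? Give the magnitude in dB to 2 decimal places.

|j103 + 52| = √(103² + 52²) = 115.4
|(j103)² + 183(j103) + 22500| = |11891 + j18849| = 2.229e+04
|G(j103)| = 2.1 × 115.4 / 2.229e+04 = 0.010872
20 log₁₀(0.010872) = -39.274 dB

-39.27 dB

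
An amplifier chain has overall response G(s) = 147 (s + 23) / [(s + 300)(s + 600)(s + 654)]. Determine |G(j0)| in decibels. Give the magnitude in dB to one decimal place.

G(0) = 147 × 23 / (300 × 600 × 654) = 2.8721e-05
20 log₁₀(2.8721e-05) = -90.84 dB

-90.8 dB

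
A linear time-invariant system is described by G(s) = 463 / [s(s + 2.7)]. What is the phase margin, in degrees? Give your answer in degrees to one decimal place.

Gain crossover: |G(jω)| = 1 at ω ≈ 21.4 rad/sec.
∠G(j21.4) = −90° − arctan(21.4/2.7) ≈ -172.82°
PM = 180° + (-172.82°) = 7.18°

7.2°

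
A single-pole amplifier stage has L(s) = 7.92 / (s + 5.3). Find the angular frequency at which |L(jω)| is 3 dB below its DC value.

5.3 rad/s

For a single-pole low-pass, the −3 dB point is at the pole: ω = 5.3 rad/s.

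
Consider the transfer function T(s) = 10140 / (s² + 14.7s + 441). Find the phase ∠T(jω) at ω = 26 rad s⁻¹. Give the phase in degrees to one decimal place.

-121.6°

∠[(j26)² + 14.7(j26) + 441] = ∠[-235 + j382.2] = 121.59°
∠T(j26) = −121.59° = -121.59°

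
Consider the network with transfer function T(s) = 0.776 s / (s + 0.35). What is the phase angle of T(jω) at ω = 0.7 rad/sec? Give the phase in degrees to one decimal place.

∠(j0.7) = 90.00°
∠(j0.7 + 0.35) = arctan(0.7/0.35) = 63.43°
∠T(j0.7) = 90.00° − 63.43° = 26.57°

26.6°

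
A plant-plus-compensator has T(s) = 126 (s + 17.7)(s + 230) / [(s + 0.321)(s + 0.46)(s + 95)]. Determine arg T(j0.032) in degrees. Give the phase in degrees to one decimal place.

∠(j0.032 + 17.7) = arctan(0.032/17.7) = 0.10°
∠(j0.032 + 230) = arctan(0.032/230) = 0.01°
∠(j0.032 + 0.321) = arctan(0.032/0.321) = 5.69°
∠(j0.032 + 0.46) = arctan(0.032/0.46) = 3.98°
∠(j0.032 + 95) = arctan(0.032/95) = 0.02°
∠T(j0.032) = 0.10° + 0.01° − (5.69° + 3.98° + 0.02°) = -9.58°

-9.6°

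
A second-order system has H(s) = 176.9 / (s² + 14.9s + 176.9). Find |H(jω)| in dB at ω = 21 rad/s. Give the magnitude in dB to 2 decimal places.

-7.29 dB

|(j21)² + 14.9(j21) + 176.9| = |-264.1 + j312.9| = 409.5
|H(j21)| = 176.9 / 409.5 = 0.43204
20 log₁₀(0.43204) = -7.290 dB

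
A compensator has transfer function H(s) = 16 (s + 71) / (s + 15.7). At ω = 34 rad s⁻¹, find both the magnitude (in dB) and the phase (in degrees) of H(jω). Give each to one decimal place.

|j34 + 71| = √(34² + 71²) = 78.72
|j34 + 15.7| = √(34² + 15.7²) = 37.45
|H(j34)| = 16 × 78.72 / 37.45 = 33.633
20 log₁₀(33.633) = 30.54 dB
∠(j34 + 71) = arctan(34/71) = 25.59°
∠(j34 + 15.7) = arctan(34/15.7) = 65.21°
∠H(j34) = 25.59° − 65.21° = -39.63°

|H| = 30.5 dB, ∠H = -39.6 deg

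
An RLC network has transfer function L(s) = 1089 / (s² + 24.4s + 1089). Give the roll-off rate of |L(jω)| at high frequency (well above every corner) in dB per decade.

With 0 zeros and 2 poles, the high-frequency asymptotic slope is 20 × (0 − 2) = -40 dB/decade.

-40 dB/decade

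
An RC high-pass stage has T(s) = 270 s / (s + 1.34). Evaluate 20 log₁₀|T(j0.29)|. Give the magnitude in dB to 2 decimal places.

|j0.29| = 0.29
|j0.29 + 1.34| = √(0.29² + 1.34²) = 1.371
|T(j0.29)| = 270 × 0.29 / 1.371 = 57.111
20 log₁₀(57.111) = 35.134 dB

35.13 dB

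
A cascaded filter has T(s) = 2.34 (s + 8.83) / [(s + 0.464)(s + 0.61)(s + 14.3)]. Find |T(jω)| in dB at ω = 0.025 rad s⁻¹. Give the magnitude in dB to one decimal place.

|j0.025 + 8.83| = √(0.025² + 8.83²) = 8.83
|j0.025 + 0.464| = √(0.025² + 0.464²) = 0.4647
|j0.025 + 0.61| = √(0.025² + 0.61²) = 0.6105
|j0.025 + 14.3| = √(0.025² + 14.3²) = 14.3
|T(j0.025)| = 2.34 × 8.83 / (0.4647 × 0.6105 × 14.3) = 5.0933
20 log₁₀(5.0933) = 14.14 dB

14.1 dB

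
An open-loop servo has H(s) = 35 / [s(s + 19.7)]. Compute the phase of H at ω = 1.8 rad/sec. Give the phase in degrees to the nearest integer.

∠(j1.8 + 19.7) = arctan(1.8/19.7) = 5.22°
∠(j1.8) = 90.00°
∠H(j1.8) = − (5.22° + 90.00°) = -95.22°

-95 deg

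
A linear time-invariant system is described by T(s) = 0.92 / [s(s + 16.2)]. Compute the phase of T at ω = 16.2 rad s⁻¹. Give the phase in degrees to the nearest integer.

-135 deg

∠(j16.2 + 16.2) = arctan(16.2/16.2) = 45.00°
∠(j16.2) = 90.00°
∠T(j16.2) = − (45.00° + 90.00°) = -135.00°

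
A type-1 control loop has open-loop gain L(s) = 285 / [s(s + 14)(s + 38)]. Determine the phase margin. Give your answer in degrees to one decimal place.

87.0°

Gain crossover: |L(jω)| = 1 at ω ≈ 0.535 rad/sec.
∠L(j0.535) = −90° − arctan(0.535/14) − arctan(0.535/38) ≈ -93.00°
PM = 180° + (-93.00°) = 87.00°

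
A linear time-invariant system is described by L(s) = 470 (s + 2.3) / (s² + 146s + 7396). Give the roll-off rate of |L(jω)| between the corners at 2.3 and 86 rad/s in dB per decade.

20 dB/decade

In this band the factors already past their corner are: zero at 2.3; net slope = 20 dB/decade.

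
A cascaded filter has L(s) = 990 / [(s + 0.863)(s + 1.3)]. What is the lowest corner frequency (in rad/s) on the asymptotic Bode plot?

0.863 rad/s

Break frequencies occur at each pole and zero magnitude: 0.863 rad/s, 1.3 rad/s.
The lowest is 0.863 rad/s.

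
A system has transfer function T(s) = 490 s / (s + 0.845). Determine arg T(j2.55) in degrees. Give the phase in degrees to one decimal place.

∠(j2.55) = 90.00°
∠(j2.55 + 0.845) = arctan(2.55/0.845) = 71.67°
∠T(j2.55) = 90.00° − 71.67° = 18.33°

18.3°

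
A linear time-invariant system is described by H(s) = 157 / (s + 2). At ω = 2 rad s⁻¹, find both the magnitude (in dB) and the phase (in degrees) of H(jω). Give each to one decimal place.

|H| = 34.9 dB, ∠H = -45.0°

|j2 + 2| = √(2² + 2²) = 2.828
|H(j2)| = 157 / 2.828 = 55.508
20 log₁₀(55.508) = 34.89 dB
∠(j2 + 2) = arctan(2/2) = 45.00°
∠H(j2) = −45.00° = -45.00°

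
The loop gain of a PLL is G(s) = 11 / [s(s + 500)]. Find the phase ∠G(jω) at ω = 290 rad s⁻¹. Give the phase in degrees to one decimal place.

-120.1°

∠(j290 + 500) = arctan(290/500) = 30.11°
∠(j290) = 90.00°
∠G(j290) = − (30.11° + 90.00°) = -120.11°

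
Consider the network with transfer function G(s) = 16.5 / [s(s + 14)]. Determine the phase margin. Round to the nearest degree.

Gain crossover: |G(jω)| = 1 at ω ≈ 1.17 rad/s.
∠G(j1.17) = −90° − arctan(1.17/14) ≈ -94.80°
PM = 180° + (-94.80°) = 85.20°

85°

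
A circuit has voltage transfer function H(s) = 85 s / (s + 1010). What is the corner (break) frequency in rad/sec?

1010 rad/sec

The single real pole at s = −1010 gives a corner at ω = 1010 rad/sec.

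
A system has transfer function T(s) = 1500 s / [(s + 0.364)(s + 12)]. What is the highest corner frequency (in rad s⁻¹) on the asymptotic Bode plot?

Break frequencies occur at each pole and zero magnitude: 0.364 rad s⁻¹, 12 rad s⁻¹.
The highest is 12 rad s⁻¹.

12 rad s⁻¹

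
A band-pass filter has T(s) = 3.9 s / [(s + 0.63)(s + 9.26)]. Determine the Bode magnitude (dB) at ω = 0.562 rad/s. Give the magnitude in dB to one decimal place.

-11.1 dB

|j0.562| = 0.562
|j0.562 + 0.63| = √(0.562² + 0.63²) = 0.8442
|j0.562 + 9.26| = √(0.562² + 9.26²) = 9.277
|T(j0.562)| = 3.9 × 0.562 / (0.8442 × 9.277) = 0.27985
20 log₁₀(0.27985) = -11.06 dB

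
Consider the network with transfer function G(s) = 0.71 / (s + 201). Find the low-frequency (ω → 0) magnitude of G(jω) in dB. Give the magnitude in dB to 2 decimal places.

G(0) = 0.71 / 201 = 0.0035323
20 log₁₀(0.0035323) = -49.039 dB

-49.04 dB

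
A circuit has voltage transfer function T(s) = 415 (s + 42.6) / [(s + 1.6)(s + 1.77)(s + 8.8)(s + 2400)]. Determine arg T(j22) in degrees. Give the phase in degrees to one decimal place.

∠(j22 + 42.6) = arctan(22/42.6) = 27.31°
∠(j22 + 1.6) = arctan(22/1.6) = 85.84°
∠(j22 + 1.77) = arctan(22/1.77) = 85.40°
∠(j22 + 8.8) = arctan(22/8.8) = 68.20°
∠(j22 + 2400) = arctan(22/2400) = 0.53°
∠T(j22) = 27.31° − (85.84° + 85.40° + 68.20° + 0.53°) = -212.65°

-212.7°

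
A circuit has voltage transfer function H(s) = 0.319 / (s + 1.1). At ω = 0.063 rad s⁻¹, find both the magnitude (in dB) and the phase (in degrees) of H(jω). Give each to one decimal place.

|j0.063 + 1.1| = √(0.063² + 1.1²) = 1.102
|H(j0.063)| = 0.319 / 1.102 = 0.28953
20 log₁₀(0.28953) = -10.77 dB
∠(j0.063 + 1.1) = arctan(0.063/1.1) = 3.28°
∠H(j0.063) = −3.28° = -3.28°

|H| = -10.8 dB, ∠H = -3.3 deg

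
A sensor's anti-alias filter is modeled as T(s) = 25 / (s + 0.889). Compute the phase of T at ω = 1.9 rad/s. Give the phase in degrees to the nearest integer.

∠(j1.9 + 0.889) = arctan(1.9/0.889) = 64.93°
∠T(j1.9) = −64.93° = -64.93°

-65°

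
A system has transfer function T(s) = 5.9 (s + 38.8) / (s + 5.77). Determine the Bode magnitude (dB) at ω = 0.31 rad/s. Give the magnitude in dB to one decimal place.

|j0.31 + 38.8| = √(0.31² + 38.8²) = 38.8
|j0.31 + 5.77| = √(0.31² + 5.77²) = 5.778
|T(j0.31)| = 5.9 × 38.8 / 5.778 = 39.618
20 log₁₀(39.618) = 31.96 dB

32.0 dB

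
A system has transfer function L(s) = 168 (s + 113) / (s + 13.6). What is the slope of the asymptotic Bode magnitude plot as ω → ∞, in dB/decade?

With 1 zero and 1 pole, the high-frequency asymptotic slope is 20 × (1 − 1) = 0 dB/decade.

0 dB/decade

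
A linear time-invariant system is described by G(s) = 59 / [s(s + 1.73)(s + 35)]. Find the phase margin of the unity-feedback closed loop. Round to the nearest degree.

62°

Gain crossover: |G(jω)| = 1 at ω ≈ 0.87 rad/s.
∠G(j0.87) = −90° − arctan(0.87/1.73) − arctan(0.87/35) ≈ -118.13°
PM = 180° + (-118.13°) = 61.87°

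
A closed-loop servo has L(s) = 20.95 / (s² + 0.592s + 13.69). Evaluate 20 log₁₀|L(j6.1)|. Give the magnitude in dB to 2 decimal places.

-1.11 dB

|(j6.1)² + 0.592(j6.1) + 13.69| = |-23.52 + j3.6112| = 23.8
|L(j6.1)| = 20.95 / 23.8 = 0.88041
20 log₁₀(0.88041) = -1.106 dB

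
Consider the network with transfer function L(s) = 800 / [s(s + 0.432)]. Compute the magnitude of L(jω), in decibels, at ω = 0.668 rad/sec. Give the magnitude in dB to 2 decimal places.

|j0.668 + 0.432| = √(0.668² + 0.432²) = 0.7955
|j0.668| = 0.668
|L(j0.668)| = 800 / (0.7955 × 0.668) = 1505.4
20 log₁₀(1505.4) = 63.553 dB

63.55 dB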